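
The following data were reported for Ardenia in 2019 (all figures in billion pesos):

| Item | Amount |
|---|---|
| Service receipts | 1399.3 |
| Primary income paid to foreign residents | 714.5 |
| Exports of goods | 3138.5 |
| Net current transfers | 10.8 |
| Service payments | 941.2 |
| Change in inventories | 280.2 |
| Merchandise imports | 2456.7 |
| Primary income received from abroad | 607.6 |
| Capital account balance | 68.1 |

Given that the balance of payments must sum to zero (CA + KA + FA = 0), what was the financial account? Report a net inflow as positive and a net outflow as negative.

-1111.9

Goods balance = 3138.5 - 2456.7 = 681.8
Services balance = 1399.3 - 941.2 = 458.1
Trade balance (goods + services) = 681.8 + 458.1 = 1139.9
Net primary income = 607.6 - 714.5 = -106.9
Net secondary income = 10.8
Current account = 1139.9 + (-106.9) + 10.8 = 1043.8
Financial account = -(1043.8 + 68.1) = -1111.9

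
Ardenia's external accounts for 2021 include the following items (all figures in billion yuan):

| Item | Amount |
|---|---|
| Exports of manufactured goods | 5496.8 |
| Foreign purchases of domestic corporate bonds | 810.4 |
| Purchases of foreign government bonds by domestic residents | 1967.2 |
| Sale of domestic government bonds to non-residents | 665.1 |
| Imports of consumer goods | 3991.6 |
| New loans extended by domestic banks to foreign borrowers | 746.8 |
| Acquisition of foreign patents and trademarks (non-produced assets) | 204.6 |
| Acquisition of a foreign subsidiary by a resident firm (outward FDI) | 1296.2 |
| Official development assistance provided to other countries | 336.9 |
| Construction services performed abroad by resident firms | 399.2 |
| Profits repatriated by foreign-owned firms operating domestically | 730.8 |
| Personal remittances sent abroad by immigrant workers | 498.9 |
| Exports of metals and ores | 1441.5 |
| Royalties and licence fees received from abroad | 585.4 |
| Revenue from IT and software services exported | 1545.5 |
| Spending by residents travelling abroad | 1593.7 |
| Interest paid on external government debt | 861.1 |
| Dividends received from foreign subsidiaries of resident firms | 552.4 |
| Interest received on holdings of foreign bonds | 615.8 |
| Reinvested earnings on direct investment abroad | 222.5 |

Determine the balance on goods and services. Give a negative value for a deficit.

Goods: 1441.5 + 5496.8 - 3991.6 = 2946.7
Services: 399.2 + 1545.5 - 1593.7 + 585.4 = 936.4
Trade balance = 2946.7 + 936.4 = 3883.1
(Excluded from the trade balance — financial account: foreign purchases of domestic corporate bonds 810.4, purchases of foreign government bonds by domestic residents 1967.2, sale of domestic government bonds to non-residents 665.1, new loans extended by domestic banks to foreign borrowers 746.8, acquisition of a foreign subsidiary by a resident firm (outward FDI) 1296.2; capital account: acquisition of foreign patents and trademarks (non-produced assets) 204.6; secondary income: official development assistance provided to other countries 336.9, personal remittances sent abroad by immigrant workers 498.9; primary income: profits repatriated by foreign-owned firms operating domestically 730.8, interest paid on external government debt 861.1, dividends received from foreign subsidiaries of resident firms 552.4, interest received on holdings of foreign bonds 615.8, reinvested earnings on direct investment abroad 222.5.)

3883.1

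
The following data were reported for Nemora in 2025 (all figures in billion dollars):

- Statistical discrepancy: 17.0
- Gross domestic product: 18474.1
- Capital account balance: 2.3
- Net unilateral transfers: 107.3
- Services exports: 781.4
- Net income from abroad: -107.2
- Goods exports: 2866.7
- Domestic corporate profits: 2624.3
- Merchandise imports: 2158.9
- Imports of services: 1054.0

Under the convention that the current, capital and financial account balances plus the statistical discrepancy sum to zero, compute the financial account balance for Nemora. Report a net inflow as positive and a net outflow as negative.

-454.6

Goods balance = 2866.7 - 2158.9 = 707.8
Services balance = 781.4 - 1054.0 = -272.6
Trade balance (goods + services) = 707.8 + (-272.6) = 435.2
Net primary income = -107.2
Net secondary income = 107.3
Current account = 435.2 + (-107.2) + 107.3 = 435.3
Financial account = -(435.3 + 2.3 + 17.0) = -454.6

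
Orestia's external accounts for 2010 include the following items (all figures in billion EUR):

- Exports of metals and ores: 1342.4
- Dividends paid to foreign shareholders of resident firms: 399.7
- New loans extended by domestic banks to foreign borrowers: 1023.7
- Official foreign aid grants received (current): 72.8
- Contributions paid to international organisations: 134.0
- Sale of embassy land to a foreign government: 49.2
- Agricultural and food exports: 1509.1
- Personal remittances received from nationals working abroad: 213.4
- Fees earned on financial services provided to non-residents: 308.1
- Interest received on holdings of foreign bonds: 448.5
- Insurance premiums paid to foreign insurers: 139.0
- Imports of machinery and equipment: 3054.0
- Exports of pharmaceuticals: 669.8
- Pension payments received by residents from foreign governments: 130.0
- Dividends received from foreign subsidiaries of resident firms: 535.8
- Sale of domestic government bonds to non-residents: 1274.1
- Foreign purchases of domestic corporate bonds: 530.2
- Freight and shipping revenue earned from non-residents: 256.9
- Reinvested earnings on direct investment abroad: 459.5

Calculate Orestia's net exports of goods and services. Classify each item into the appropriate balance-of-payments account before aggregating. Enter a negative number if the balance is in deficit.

893.3

Goods: -3054.0 + 1342.4 + 669.8 + 1509.1 = 467.3
Services: -139.0 + 256.9 + 308.1 = 426.0
Trade balance = 467.3 + 426.0 = 893.3
(Excluded from the trade balance — primary income: dividends paid to foreign shareholders of resident firms 399.7, interest received on holdings of foreign bonds 448.5, dividends received from foreign subsidiaries of resident firms 535.8, reinvested earnings on direct investment abroad 459.5; financial account: new loans extended by domestic banks to foreign borrowers 1023.7, sale of domestic government bonds to non-residents 1274.1, foreign purchases of domestic corporate bonds 530.2; secondary income: official foreign aid grants received (current) 72.8, contributions paid to international organisations 134.0, personal remittances received from nationals working abroad 213.4, pension payments received by residents from foreign governments 130.0; capital account: sale of embassy land to a foreign government 49.2.)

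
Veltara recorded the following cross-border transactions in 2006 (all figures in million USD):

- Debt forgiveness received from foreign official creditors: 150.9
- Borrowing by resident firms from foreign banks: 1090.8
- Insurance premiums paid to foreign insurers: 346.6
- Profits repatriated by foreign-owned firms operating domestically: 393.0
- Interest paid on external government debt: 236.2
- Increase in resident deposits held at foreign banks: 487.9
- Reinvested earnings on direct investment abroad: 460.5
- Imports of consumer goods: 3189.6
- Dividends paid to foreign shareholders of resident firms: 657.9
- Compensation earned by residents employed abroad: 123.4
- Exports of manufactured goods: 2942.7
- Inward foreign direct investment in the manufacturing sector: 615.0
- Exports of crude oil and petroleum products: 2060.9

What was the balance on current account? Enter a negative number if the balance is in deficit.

764.2

Goods: -3189.6 + 2060.9 + 2942.7 = 1814.0
Services: -346.6
Primary income: -236.2 + 123.4 - 393.0 - 657.9 + 460.5 = -703.2
Current account = 1814.0 + (-346.6) + (-703.2) = 764.2
(Excluded from the current account — capital account: debt forgiveness received from foreign official creditors 150.9; financial account: borrowing by resident firms from foreign banks 1090.8, increase in resident deposits held at foreign banks 487.9, inward foreign direct investment in the manufacturing sector 615.0.)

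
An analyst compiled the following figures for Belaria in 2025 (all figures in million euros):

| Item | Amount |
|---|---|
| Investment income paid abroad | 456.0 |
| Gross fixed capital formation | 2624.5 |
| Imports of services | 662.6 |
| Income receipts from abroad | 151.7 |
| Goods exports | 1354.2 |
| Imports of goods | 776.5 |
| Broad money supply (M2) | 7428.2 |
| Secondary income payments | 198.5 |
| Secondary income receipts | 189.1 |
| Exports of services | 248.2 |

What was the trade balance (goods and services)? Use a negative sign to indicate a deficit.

Goods balance = 1354.2 - 776.5 = 577.7
Services balance = 248.2 - 662.6 = -414.4
Trade balance (goods + services) = 577.7 + (-414.4) = 163.3

163.3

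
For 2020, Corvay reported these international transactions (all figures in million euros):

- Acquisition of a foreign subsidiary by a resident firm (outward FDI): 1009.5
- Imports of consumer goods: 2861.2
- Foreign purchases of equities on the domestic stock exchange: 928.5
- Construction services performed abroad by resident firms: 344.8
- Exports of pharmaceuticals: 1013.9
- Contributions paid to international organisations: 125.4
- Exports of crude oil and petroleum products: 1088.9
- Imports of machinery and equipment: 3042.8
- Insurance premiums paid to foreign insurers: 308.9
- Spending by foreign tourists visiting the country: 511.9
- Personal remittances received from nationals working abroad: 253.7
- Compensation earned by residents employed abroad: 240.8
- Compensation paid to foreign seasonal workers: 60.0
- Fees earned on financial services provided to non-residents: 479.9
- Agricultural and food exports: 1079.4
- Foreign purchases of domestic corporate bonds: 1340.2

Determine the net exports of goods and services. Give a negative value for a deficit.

-1694.1

Goods: -2861.2 + 1088.9 + 1079.4 + 1013.9 - 3042.8 = -2721.8
Services: 511.9 + 344.8 + 479.9 - 308.9 = 1027.7
Trade balance = -2721.8 + 1027.7 = -1694.1
(Excluded from the trade balance — financial account: acquisition of a foreign subsidiary by a resident firm (outward FDI) 1009.5, foreign purchases of equities on the domestic stock exchange 928.5, foreign purchases of domestic corporate bonds 1340.2; secondary income: contributions paid to international organisations 125.4, personal remittances received from nationals working abroad 253.7; primary income: compensation earned by residents employed abroad 240.8, compensation paid to foreign seasonal workers 60.0.)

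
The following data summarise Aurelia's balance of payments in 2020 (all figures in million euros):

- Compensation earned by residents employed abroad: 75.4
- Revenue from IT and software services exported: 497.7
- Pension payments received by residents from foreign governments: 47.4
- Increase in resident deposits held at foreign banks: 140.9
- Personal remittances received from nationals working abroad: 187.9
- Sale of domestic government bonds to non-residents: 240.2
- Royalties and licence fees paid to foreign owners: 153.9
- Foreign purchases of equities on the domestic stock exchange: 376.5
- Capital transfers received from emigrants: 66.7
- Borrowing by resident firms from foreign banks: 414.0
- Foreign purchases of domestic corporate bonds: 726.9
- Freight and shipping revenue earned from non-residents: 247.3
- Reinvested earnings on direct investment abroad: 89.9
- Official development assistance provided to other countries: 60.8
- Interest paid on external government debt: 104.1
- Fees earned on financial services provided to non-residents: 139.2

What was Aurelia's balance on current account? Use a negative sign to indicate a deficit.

Services: 247.3 - 153.9 + 497.7 + 139.2 = 730.3
Primary income: 89.9 + 75.4 - 104.1 = 61.2
Secondary income: 47.4 - 60.8 + 187.9 = 174.5
Current account = 730.3 + 61.2 + 174.5 = 966.0
(Excluded from the current account — financial account: increase in resident deposits held at foreign banks 140.9, sale of domestic government bonds to non-residents 240.2, foreign purchases of equities on the domestic stock exchange 376.5, borrowing by resident firms from foreign banks 414.0, foreign purchases of domestic corporate bonds 726.9; capital account: capital transfers received from emigrants 66.7.)

966.0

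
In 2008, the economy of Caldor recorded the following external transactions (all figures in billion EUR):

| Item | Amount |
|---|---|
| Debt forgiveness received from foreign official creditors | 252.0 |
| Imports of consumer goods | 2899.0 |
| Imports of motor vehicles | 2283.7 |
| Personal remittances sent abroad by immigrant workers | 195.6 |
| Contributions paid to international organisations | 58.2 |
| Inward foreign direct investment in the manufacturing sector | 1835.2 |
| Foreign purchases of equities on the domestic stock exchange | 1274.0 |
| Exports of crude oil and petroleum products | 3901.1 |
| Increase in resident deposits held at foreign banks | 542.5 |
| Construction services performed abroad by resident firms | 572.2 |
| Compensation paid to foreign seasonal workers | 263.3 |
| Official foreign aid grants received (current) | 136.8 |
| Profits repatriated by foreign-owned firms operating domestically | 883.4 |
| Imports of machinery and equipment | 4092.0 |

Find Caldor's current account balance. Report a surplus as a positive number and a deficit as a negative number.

Goods: 3901.1 - 4092.0 - 2899.0 - 2283.7 = -5373.6
Services: 572.2
Primary income: -263.3 - 883.4 = -1146.7
Secondary income: 136.8 - 195.6 - 58.2 = -117.0
Current account = (-5373.6) + 572.2 + (-1146.7) + (-117.0) = -6065.1
(Excluded from the current account — capital account: debt forgiveness received from foreign official creditors 252.0; financial account: inward foreign direct investment in the manufacturing sector 1835.2, foreign purchases of equities on the domestic stock exchange 1274.0, increase in resident deposits held at foreign banks 542.5.)

-6065.1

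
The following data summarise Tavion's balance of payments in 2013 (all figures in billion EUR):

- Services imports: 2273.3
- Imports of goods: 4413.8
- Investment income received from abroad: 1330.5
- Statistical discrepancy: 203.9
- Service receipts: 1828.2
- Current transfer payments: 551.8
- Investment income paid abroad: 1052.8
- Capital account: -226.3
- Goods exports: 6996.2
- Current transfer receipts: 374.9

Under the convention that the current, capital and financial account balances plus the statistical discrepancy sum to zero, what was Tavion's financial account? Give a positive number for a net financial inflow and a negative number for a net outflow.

Goods balance = 6996.2 - 4413.8 = 2582.4
Services balance = 1828.2 - 2273.3 = -445.1
Trade balance (goods + services) = 2582.4 + (-445.1) = 2137.3
Net primary income = 1330.5 - 1052.8 = 277.7
Net secondary income = 374.9 - 551.8 = -176.9
Current account = 2137.3 + 277.7 + (-176.9) = 2238.1
Financial account = -(2238.1 + (-226.3) + 203.9) = -2215.7

-2215.7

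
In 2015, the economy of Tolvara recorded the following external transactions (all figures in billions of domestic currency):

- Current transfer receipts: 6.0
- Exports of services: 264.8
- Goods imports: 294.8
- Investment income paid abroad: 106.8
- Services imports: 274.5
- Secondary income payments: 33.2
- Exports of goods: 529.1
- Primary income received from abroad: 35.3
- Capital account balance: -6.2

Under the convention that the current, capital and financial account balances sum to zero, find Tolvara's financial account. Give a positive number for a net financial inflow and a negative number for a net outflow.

-119.7

Goods balance = 529.1 - 294.8 = 234.3
Services balance = 264.8 - 274.5 = -9.7
Trade balance (goods + services) = 234.3 + (-9.7) = 224.6
Net primary income = 35.3 - 106.8 = -71.5
Net secondary income = 6.0 - 33.2 = -27.2
Current account = 224.6 + (-71.5) + (-27.2) = 125.9
Financial account = -(125.9 + (-6.2)) = -119.7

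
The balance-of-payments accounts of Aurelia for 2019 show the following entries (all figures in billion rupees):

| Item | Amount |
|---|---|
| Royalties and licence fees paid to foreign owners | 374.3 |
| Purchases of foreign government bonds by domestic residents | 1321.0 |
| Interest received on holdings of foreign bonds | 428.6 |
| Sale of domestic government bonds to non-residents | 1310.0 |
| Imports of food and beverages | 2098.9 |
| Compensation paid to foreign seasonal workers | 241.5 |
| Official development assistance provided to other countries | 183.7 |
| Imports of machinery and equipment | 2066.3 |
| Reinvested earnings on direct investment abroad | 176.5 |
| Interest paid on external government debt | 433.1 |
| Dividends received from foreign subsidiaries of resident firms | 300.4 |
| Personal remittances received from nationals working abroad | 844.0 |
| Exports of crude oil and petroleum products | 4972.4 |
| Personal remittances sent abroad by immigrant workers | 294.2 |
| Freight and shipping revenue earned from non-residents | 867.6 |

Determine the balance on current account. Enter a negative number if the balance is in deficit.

Goods: -2098.9 - 2066.3 + 4972.4 = 807.2
Services: -374.3 + 867.6 = 493.3
Primary income: -433.1 + 428.6 - 241.5 + 176.5 + 300.4 = 230.9
Secondary income: -183.7 + 844.0 - 294.2 = 366.1
Current account = 807.2 + 493.3 + 230.9 + 366.1 = 1897.5
(Excluded from the current account — financial account: purchases of foreign government bonds by domestic residents 1321.0, sale of domestic government bonds to non-residents 1310.0.)

1897.5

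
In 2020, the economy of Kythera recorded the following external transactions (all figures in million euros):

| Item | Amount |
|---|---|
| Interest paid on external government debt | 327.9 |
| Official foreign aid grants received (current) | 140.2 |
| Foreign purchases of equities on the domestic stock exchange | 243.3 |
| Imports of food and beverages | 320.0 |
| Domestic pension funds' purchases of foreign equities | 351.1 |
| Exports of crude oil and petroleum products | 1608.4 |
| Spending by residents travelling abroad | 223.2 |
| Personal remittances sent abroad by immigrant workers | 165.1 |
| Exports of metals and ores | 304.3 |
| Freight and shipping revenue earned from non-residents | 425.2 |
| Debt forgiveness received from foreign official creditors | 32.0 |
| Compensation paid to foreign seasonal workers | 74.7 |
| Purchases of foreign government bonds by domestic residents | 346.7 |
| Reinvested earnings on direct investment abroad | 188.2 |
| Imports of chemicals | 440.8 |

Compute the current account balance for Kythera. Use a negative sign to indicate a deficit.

1114.6

Goods: -320.0 + 304.3 + 1608.4 - 440.8 = 1151.9
Services: -223.2 + 425.2 = 202.0
Primary income: -74.7 + 188.2 - 327.9 = -214.4
Secondary income: -165.1 + 140.2 = -24.9
Current account = 1151.9 + 202.0 + (-214.4) + (-24.9) = 1114.6
(Excluded from the current account — financial account: foreign purchases of equities on the domestic stock exchange 243.3, domestic pension funds' purchases of foreign equities 351.1, purchases of foreign government bonds by domestic residents 346.7; capital account: debt forgiveness received from foreign official creditors 32.0.)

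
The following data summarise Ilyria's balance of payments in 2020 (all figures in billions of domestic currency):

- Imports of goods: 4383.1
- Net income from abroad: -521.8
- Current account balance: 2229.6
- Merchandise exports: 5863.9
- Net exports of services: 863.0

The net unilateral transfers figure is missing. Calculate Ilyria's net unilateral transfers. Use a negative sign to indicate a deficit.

407.6

Current account = goods balance + services balance + net primary income + net secondary income
Sum of the known components = 1822.0
Net unilateral transfers = CA - (known components) = 2229.6 - 1822.0 = 407.6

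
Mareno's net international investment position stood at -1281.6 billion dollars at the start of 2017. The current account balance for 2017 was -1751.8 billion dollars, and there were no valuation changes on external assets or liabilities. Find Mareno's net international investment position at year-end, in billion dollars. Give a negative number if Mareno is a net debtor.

-3033.4

With no valuation effects, change in NIIP = current account = -1751.8
End-of-year NIIP = -1281.6 + (-1751.8) = -3033.4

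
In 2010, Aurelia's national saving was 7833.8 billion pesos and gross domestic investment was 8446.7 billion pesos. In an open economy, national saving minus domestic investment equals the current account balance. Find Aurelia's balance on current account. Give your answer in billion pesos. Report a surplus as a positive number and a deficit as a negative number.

CA = S - I = 7833.8 - 8446.7 = -612.9

-612.9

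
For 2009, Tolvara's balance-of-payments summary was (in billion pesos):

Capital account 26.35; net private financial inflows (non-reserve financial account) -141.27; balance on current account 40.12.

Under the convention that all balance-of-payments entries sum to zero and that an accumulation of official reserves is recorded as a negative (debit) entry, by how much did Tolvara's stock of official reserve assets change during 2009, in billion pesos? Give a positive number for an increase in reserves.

-74.80

Official reserve transactions balance = -(40.12 + 26.35 + (-141.27)) = 74.80
An accumulation of reserves is recorded as a debit (negative entry), so the change in the stock of reserves is the negative of that balance.
Change in official reserves = -(74.80) = -74.80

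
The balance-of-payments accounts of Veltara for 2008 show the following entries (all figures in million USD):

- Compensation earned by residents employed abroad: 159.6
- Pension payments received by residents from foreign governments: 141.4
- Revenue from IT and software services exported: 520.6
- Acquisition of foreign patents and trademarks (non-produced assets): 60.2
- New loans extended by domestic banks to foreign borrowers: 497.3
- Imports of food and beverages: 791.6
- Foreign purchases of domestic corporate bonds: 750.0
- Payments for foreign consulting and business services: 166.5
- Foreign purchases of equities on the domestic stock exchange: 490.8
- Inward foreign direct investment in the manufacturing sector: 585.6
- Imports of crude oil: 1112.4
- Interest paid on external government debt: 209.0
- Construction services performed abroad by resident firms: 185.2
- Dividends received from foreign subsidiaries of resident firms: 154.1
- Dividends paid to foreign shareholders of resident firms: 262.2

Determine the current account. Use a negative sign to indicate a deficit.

Goods: -791.6 - 1112.4 = -1904.0
Services: 185.2 - 166.5 + 520.6 = 539.3
Primary income: -209.0 - 262.2 + 154.1 + 159.6 = -157.5
Secondary income: 141.4
Current account = (-1904.0) + 539.3 + (-157.5) + 141.4 = -1380.8
(Excluded from the current account — capital account: acquisition of foreign patents and trademarks (non-produced assets) 60.2; financial account: new loans extended by domestic banks to foreign borrowers 497.3, foreign purchases of domestic corporate bonds 750.0, foreign purchases of equities on the domestic stock exchange 490.8, inward foreign direct investment in the manufacturing sector 585.6.)

-1380.8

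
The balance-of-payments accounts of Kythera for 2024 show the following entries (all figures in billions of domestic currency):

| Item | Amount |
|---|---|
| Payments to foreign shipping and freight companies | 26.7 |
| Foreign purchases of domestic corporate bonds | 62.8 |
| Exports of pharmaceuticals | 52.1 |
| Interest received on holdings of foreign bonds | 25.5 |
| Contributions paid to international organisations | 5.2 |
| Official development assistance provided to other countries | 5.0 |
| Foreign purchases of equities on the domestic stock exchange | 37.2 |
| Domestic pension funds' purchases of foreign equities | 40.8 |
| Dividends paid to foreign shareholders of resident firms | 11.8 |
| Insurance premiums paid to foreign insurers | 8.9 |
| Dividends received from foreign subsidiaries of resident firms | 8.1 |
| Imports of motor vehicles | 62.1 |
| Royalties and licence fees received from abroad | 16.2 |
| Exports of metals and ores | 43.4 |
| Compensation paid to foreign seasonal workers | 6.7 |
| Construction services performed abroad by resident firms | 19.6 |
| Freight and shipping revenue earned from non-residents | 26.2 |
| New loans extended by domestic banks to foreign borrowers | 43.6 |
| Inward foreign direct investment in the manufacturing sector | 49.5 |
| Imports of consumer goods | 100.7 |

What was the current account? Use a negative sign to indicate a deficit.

-36.0

Goods: 52.1 - 100.7 + 43.4 - 62.1 = -67.3
Services: 16.2 - 8.9 + 19.6 - 26.7 + 26.2 = 26.4
Primary income: 8.1 - 6.7 + 25.5 - 11.8 = 15.1
Secondary income: -5.2 - 5.0 = -10.2
Current account = (-67.3) + 26.4 + 15.1 + (-10.2) = -36.0
(Excluded from the current account — financial account: foreign purchases of domestic corporate bonds 62.8, foreign purchases of equities on the domestic stock exchange 37.2, domestic pension funds' purchases of foreign equities 40.8, new loans extended by domestic banks to foreign borrowers 43.6, inward foreign direct investment in the manufacturing sector 49.5.)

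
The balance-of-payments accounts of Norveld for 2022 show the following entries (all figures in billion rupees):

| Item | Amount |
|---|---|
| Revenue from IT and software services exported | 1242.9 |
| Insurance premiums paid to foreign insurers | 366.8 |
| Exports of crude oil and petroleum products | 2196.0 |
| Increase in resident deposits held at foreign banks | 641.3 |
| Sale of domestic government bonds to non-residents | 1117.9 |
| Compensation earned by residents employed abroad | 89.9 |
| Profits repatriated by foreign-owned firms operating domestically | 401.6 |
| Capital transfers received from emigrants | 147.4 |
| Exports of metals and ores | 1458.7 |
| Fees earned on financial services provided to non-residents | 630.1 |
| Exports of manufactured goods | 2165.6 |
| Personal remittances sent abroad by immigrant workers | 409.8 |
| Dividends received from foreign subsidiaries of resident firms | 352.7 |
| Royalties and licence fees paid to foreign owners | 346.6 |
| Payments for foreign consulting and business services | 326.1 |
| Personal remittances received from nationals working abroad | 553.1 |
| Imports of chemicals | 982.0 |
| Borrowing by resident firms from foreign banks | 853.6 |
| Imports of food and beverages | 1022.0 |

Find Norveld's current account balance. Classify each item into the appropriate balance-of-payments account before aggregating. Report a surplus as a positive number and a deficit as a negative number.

4834.1

Goods: -1022.0 + 2196.0 + 1458.7 + 2165.6 - 982.0 = 3816.3
Services: -346.6 + 630.1 - 326.1 + 1242.9 - 366.8 = 833.5
Primary income: 89.9 - 401.6 + 352.7 = 41.0
Secondary income: -409.8 + 553.1 = 143.3
Current account = 3816.3 + 833.5 + 41.0 + 143.3 = 4834.1
(Excluded from the current account — financial account: increase in resident deposits held at foreign banks 641.3, sale of domestic government bonds to non-residents 1117.9, borrowing by resident firms from foreign banks 853.6; capital account: capital transfers received from emigrants 147.4.)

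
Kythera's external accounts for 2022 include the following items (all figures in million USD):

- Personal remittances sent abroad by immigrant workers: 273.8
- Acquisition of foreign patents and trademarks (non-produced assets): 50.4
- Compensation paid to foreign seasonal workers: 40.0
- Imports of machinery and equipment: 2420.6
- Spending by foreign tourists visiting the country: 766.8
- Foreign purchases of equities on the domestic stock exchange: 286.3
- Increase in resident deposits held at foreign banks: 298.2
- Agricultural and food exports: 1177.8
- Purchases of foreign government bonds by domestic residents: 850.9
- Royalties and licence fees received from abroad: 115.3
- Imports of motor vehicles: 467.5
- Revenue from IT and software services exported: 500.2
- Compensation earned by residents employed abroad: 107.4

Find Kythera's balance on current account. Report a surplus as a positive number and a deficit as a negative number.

-534.4

Goods: -467.5 + 1177.8 - 2420.6 = -1710.3
Services: 115.3 + 766.8 + 500.2 = 1382.3
Primary income: -40.0 + 107.4 = 67.4
Secondary income: -273.8
Current account = (-1710.3) + 1382.3 + 67.4 + (-273.8) = -534.4
(Excluded from the current account — capital account: acquisition of foreign patents and trademarks (non-produced assets) 50.4; financial account: foreign purchases of equities on the domestic stock exchange 286.3, increase in resident deposits held at foreign banks 298.2, purchases of foreign government bonds by domestic residents 850.9.)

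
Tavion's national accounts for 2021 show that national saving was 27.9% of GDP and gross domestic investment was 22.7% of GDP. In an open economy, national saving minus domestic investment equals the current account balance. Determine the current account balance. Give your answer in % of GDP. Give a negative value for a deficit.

5.2

S - I = CA (net lending to the rest of the world).
CA = S - I = 27.9 - 22.7 = 5.2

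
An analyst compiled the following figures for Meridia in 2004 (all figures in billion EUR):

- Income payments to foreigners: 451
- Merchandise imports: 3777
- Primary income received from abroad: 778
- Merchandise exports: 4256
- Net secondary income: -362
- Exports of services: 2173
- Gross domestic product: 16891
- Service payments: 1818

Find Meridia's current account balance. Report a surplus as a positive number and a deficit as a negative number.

799

Goods balance = 4256 - 3777 = 479
Services balance = 2173 - 1818 = 355
Trade balance (goods + services) = 479 + 355 = 834
Net primary income = 778 - 451 = 327
Net secondary income = -362
Current account = 834 + 327 + (-362) = 799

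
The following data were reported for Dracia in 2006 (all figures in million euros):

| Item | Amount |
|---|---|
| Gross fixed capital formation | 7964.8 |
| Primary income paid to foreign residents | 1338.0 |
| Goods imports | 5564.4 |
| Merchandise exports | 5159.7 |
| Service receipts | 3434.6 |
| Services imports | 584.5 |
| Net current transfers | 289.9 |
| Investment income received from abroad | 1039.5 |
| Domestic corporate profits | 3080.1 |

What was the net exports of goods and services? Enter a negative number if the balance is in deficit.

2445.4

Goods balance = 5159.7 - 5564.4 = -404.7
Services balance = 3434.6 - 584.5 = 2850.1
Trade balance (goods + services) = -404.7 + 2850.1 = 2445.4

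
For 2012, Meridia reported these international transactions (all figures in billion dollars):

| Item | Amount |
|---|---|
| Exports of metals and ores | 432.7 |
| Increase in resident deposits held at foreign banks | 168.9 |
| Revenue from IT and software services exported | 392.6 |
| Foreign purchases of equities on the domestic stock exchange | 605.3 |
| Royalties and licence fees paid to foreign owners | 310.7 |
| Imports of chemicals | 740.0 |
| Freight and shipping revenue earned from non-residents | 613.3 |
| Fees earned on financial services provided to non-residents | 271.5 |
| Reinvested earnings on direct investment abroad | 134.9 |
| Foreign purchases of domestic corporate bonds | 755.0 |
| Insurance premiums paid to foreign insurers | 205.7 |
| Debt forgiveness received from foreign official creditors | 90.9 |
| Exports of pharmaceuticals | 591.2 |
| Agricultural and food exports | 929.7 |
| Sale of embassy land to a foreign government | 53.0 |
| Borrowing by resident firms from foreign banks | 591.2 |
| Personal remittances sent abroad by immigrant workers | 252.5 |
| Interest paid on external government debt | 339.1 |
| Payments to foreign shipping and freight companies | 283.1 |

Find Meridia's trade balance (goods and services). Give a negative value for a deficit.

1691.5

Goods: 591.2 + 929.7 - 740.0 + 432.7 = 1213.6
Services: 392.6 - 283.1 - 310.7 - 205.7 + 613.3 + 271.5 = 477.9
Trade balance = 1213.6 + 477.9 = 1691.5
(Excluded from the trade balance — financial account: increase in resident deposits held at foreign banks 168.9, foreign purchases of equities on the domestic stock exchange 605.3, foreign purchases of domestic corporate bonds 755.0, borrowing by resident firms from foreign banks 591.2; primary income: reinvested earnings on direct investment abroad 134.9, interest paid on external government debt 339.1; capital account: debt forgiveness received from foreign official creditors 90.9, sale of embassy land to a foreign government 53.0; secondary income: personal remittances sent abroad by immigrant workers 252.5.)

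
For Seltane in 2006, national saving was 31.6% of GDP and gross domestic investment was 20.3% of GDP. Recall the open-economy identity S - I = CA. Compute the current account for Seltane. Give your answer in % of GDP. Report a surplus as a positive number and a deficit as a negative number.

CA = S - I = 31.6 - 20.3 = 11.3

11.3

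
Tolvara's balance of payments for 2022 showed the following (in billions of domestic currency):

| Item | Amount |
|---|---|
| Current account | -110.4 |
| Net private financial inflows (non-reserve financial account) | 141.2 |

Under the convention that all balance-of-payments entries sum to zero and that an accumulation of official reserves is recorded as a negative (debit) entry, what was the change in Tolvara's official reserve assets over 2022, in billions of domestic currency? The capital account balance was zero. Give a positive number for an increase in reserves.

Official reserve transactions balance = -((-110.4) + 141.2) = -30.8
An accumulation of reserves is recorded as a debit (negative entry), so the change in the stock of reserves is the negative of that balance.
Change in official reserves = -(-30.8) = 30.8

30.8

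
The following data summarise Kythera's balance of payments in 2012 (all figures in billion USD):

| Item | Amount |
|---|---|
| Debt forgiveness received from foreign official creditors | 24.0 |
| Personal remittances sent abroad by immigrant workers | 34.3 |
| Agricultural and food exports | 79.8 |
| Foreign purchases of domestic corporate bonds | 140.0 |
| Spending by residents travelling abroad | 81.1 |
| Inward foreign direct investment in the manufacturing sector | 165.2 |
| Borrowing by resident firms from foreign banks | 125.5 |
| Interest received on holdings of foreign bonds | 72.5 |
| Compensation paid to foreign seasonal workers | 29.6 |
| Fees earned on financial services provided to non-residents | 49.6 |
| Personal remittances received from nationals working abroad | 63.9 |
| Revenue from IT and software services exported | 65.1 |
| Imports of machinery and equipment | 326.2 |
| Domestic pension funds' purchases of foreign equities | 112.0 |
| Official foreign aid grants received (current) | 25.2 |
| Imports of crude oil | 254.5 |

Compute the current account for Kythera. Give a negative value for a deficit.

Goods: -326.2 + 79.8 - 254.5 = -500.9
Services: -81.1 + 65.1 + 49.6 = 33.6
Primary income: 72.5 - 29.6 = 42.9
Secondary income: -34.3 + 25.2 + 63.9 = 54.8
Current account = (-500.9) + 33.6 + 42.9 + 54.8 = -369.6
(Excluded from the current account — capital account: debt forgiveness received from foreign official creditors 24.0; financial account: foreign purchases of domestic corporate bonds 140.0, inward foreign direct investment in the manufacturing sector 165.2, borrowing by resident firms from foreign banks 125.5, domestic pension funds' purchases of foreign equities 112.0.)

-369.6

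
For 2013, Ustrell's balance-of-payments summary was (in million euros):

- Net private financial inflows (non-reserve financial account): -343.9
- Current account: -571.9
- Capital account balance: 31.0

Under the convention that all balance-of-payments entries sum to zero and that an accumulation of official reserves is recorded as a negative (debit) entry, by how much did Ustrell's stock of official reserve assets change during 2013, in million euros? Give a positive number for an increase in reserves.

Official reserve transactions balance = -((-571.9) + 31.0 + (-343.9)) = 884.8
An accumulation of reserves is recorded as a debit (negative entry), so the change in the stock of reserves is the negative of that balance.
Change in official reserves = -(884.8) = -884.8

-884.8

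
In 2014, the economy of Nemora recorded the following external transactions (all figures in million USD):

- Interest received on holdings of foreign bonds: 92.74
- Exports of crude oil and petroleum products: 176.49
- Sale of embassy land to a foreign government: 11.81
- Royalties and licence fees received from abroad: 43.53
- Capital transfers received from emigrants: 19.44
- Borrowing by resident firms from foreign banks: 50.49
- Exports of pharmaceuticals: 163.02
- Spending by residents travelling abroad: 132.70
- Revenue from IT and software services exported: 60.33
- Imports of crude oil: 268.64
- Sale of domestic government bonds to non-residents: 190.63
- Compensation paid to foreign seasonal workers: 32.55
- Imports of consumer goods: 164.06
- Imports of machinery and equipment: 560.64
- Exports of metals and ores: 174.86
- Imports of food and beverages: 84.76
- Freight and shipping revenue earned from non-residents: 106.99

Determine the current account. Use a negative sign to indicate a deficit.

-425.39

Goods: -268.64 - 560.64 - 84.76 + 176.49 - 164.06 + 174.86 + 163.02 = -563.73
Services: 60.33 + 43.53 + 106.99 - 132.70 = 78.15
Primary income: -32.55 + 92.74 = 60.19
Current account = (-563.73) + 78.15 + 60.19 = -425.39
(Excluded from the current account — capital account: sale of embassy land to a foreign government 11.81, capital transfers received from emigrants 19.44; financial account: borrowing by resident firms from foreign banks 50.49, sale of domestic government bonds to non-residents 190.63.)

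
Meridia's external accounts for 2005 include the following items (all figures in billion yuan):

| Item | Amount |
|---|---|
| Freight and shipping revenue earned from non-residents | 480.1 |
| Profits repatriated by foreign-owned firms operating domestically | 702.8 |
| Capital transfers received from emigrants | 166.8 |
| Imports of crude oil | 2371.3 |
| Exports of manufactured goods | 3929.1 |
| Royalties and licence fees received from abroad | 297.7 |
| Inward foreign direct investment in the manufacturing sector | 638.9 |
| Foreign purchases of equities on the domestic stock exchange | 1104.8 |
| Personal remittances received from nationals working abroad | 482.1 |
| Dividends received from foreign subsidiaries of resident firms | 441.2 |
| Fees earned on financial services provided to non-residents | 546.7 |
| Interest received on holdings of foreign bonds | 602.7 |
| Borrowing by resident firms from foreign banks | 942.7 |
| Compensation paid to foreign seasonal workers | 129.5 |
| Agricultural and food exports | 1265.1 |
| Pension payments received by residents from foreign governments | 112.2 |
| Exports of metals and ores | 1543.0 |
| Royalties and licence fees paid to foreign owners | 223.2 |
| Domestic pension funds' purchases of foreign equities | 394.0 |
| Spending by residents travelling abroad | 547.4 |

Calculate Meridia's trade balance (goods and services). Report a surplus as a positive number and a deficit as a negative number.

4919.8

Goods: 1265.1 + 3929.1 - 2371.3 + 1543.0 = 4365.9
Services: -223.2 + 546.7 + 297.7 + 480.1 - 547.4 = 553.9
Trade balance = 4365.9 + 553.9 = 4919.8
(Excluded from the trade balance — primary income: profits repatriated by foreign-owned firms operating domestically 702.8, dividends received from foreign subsidiaries of resident firms 441.2, interest received on holdings of foreign bonds 602.7, compensation paid to foreign seasonal workers 129.5; capital account: capital transfers received from emigrants 166.8; financial account: inward foreign direct investment in the manufacturing sector 638.9, foreign purchases of equities on the domestic stock exchange 1104.8, borrowing by resident firms from foreign banks 942.7, domestic pension funds' purchases of foreign equities 394.0; secondary income: personal remittances received from nationals working abroad 482.1, pension payments received by residents from foreign governments 112.2.)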